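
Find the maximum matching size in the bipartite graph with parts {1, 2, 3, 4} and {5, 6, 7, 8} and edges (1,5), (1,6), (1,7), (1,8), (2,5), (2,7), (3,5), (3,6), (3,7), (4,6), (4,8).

Step 1: List the neighbors of each left vertex:
  1: 5, 6, 7, 8
  2: 5, 7
  3: 5, 6, 7
  4: 6, 8

Step 2: Greedily match left vertices, then look for augmenting paths:
  Match 1 -- 5
  Match 2 -- 7
  Match 3 -- 6
  Match 4 -- 8
  No augmenting path remains.

Step 3: Verify this is maximum:
  Matching size 4 = min(|L|, |R|) = min(4, 4), which is an upper bound, so this matching is maximum.

Maximum matching: {(1,5), (2,7), (3,6), (4,8)}
Size: 4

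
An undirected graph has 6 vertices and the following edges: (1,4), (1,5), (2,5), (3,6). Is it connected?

Step 1: Build adjacency list from edges:
  1: 4, 5
  2: 5
  3: 6
  4: 1
  5: 1, 2
  6: 3

Step 2: Run BFS/DFS from vertex 1:
  Visited: {1, 4, 5, 2}
  Reached 4 of 6 vertices

Step 3: Only 4 of 6 vertices reached. Graph is disconnected.
Connected components: {1, 2, 4, 5}, {3, 6}
Answer: No, the graph is not connected (2 components).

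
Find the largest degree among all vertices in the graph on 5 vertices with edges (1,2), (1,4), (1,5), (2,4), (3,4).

Step 1: Count edges incident to each vertex:
  deg(1) = 3 (neighbors: 2, 4, 5)
  deg(2) = 2 (neighbors: 1, 4)
  deg(3) = 1 (neighbors: 4)
  deg(4) = 3 (neighbors: 1, 2, 3)
  deg(5) = 1 (neighbors: 1)

Step 2: Find maximum:
  max(3, 2, 1, 3, 1) = 3 (vertex 1)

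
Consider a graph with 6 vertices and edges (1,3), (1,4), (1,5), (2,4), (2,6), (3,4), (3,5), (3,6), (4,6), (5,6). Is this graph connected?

Step 1: Build adjacency list from edges:
  1: 3, 4, 5
  2: 4, 6
  3: 1, 4, 5, 6
  4: 1, 2, 3, 6
  5: 1, 3, 6
  6: 2, 3, 4, 5

Step 2: Run BFS/DFS from vertex 1:
  Visited: {1, 3, 4, 5, 6, 2}
  Reached 6 of 6 vertices

Step 3: All 6 vertices reached from vertex 1, so the graph is connected.
Answer: Yes, the graph is connected.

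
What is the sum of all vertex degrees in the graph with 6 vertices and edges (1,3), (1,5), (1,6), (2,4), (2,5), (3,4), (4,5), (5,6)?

Step 1: Count edges incident to each vertex:
  deg(1) = 3 (neighbors: 3, 5, 6)
  deg(2) = 2 (neighbors: 4, 5)
  deg(3) = 2 (neighbors: 1, 4)
  deg(4) = 3 (neighbors: 2, 3, 5)
  deg(5) = 4 (neighbors: 1, 2, 4, 6)
  deg(6) = 2 (neighbors: 1, 5)

Step 2: Sum all degrees:
  3 + 2 + 2 + 3 + 4 + 2 = 16

Verification: sum of degrees = 2 * |E| = 2 * 8 = 16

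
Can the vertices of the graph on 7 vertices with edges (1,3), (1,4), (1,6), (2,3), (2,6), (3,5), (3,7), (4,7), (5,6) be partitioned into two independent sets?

Step 1: Attempt 2-coloring using BFS:
  Start at vertex 1, assign color 0
  Color vertex 3 with color 1 (neighbor of 1)
  Color vertex 4 with color 1 (neighbor of 1)
  Color vertex 6 with color 1 (neighbor of 1)
  Color vertex 2 with color 0 (neighbor of 3)
  Color vertex 5 with color 0 (neighbor of 3)
  Color vertex 7 with color 0 (neighbor of 3)

Step 2: 2-coloring succeeded. No conflicts found.
  Set A (color 0): {1, 2, 5, 7}
  Set B (color 1): {3, 4, 6}

The graph is bipartite with partition {1, 2, 5, 7}, {3, 4, 6}.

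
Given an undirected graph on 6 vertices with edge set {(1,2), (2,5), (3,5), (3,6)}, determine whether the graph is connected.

Step 1: Build adjacency list from edges:
  1: 2
  2: 1, 5
  3: 5, 6
  4: (none)
  5: 2, 3
  6: 3

Step 2: Run BFS/DFS from vertex 1:
  Visited: {1, 2, 5, 3, 6}
  Reached 5 of 6 vertices

Step 3: Only 5 of 6 vertices reached. Graph is disconnected.
Connected components: {1, 2, 3, 5, 6}, {4}
Answer: No, the graph is not connected (2 components).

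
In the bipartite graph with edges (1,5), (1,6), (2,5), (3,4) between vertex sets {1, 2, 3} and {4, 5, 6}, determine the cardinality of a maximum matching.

Step 1: List the neighbors of each left vertex:
  1: 5, 6
  2: 5
  3: 4

Step 2: Greedily match left vertices, then look for augmenting paths:
  Match 1 -- 6
  Match 2 -- 5
  Match 3 -- 4
  No augmenting path remains.

Step 3: Verify this is maximum:
  Matching size 3 = min(|L|, |R|) = min(3, 3), which is an upper bound, so this matching is maximum.

Maximum matching: {(1,6), (2,5), (3,4)}
Size: 3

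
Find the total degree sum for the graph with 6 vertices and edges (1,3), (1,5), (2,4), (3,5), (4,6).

Step 1: Count edges incident to each vertex:
  deg(1) = 2 (neighbors: 3, 5)
  deg(2) = 1 (neighbors: 4)
  deg(3) = 2 (neighbors: 1, 5)
  deg(4) = 2 (neighbors: 2, 6)
  deg(5) = 2 (neighbors: 1, 3)
  deg(6) = 1 (neighbors: 4)

Step 2: Sum all degrees:
  2 + 1 + 2 + 2 + 2 + 1 = 10

Verification: sum of degrees = 2 * |E| = 2 * 5 = 10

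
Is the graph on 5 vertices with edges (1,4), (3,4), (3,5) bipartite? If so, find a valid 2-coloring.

Step 1: Attempt 2-coloring using BFS:
  Start at vertex 1, assign color 0
  Color vertex 4 with color 1 (neighbor of 1)
  Color vertex 3 with color 0 (neighbor of 4)
  Color vertex 5 with color 1 (neighbor of 3)
  Start new component at vertex 2, assign color 0

Step 2: 2-coloring succeeded. No conflicts found.
  Set A (color 0): {1, 2, 3}
  Set B (color 1): {4, 5}

The graph is bipartite with partition {1, 2, 3}, {4, 5}.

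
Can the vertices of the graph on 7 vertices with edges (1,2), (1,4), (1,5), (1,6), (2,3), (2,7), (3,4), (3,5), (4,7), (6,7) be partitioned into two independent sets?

Step 1: Attempt 2-coloring using BFS:
  Start at vertex 1, assign color 0
  Color vertex 2 with color 1 (neighbor of 1)
  Color vertex 4 with color 1 (neighbor of 1)
  Color vertex 5 with color 1 (neighbor of 1)
  Color vertex 6 with color 1 (neighbor of 1)
  Color vertex 3 with color 0 (neighbor of 2)
  Color vertex 7 with color 0 (neighbor of 2)

Step 2: 2-coloring succeeded. No conflicts found.
  Set A (color 0): {1, 3, 7}
  Set B (color 1): {2, 4, 5, 6}

The graph is bipartite with partition {1, 3, 7}, {2, 4, 5, 6}.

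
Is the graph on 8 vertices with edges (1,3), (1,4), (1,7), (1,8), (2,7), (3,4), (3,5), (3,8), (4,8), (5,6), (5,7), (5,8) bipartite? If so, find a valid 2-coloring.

Step 1: Attempt 2-coloring using BFS:
  Start at vertex 1, assign color 0
  Color vertex 3 with color 1 (neighbor of 1)
  Color vertex 4 with color 1 (neighbor of 1)
  Color vertex 7 with color 1 (neighbor of 1)
  Color vertex 8 with color 1 (neighbor of 1)

Step 2: Conflict found! Vertices 3 and 4 are adjacent but have the same color.
This means the graph contains an odd cycle.

The graph is NOT bipartite.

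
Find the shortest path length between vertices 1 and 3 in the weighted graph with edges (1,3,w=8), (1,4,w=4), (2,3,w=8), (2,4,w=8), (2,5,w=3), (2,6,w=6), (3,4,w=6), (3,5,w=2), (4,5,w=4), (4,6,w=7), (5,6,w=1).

Step 1: Build adjacency list with weights:
  1: 3(w=8), 4(w=4)
  2: 3(w=8), 4(w=8), 5(w=3), 6(w=6)
  3: 1(w=8), 2(w=8), 4(w=6), 5(w=2)
  4: 1(w=4), 2(w=8), 3(w=6), 5(w=4), 6(w=7)
  5: 2(w=3), 3(w=2), 4(w=4), 6(w=1)
  6: 2(w=6), 4(w=7), 5(w=1)

Step 2: Apply Dijkstra's algorithm from vertex 1:
  Visit vertex 1 (distance=0)
    Update dist[3] = 8
    Update dist[4] = 4
  Visit vertex 4 (distance=4)
    Update dist[2] = 12
    Update dist[5] = 8
    Update dist[6] = 11
  Visit vertex 3 (distance=8)

Step 3: Shortest path: 1 -> 3
Total weight: 8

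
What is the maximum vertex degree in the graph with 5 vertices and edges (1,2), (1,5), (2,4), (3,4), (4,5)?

Step 1: Count edges incident to each vertex:
  deg(1) = 2 (neighbors: 2, 5)
  deg(2) = 2 (neighbors: 1, 4)
  deg(3) = 1 (neighbors: 4)
  deg(4) = 3 (neighbors: 2, 3, 5)
  deg(5) = 2 (neighbors: 1, 4)

Step 2: Find maximum:
  max(2, 2, 1, 3, 2) = 3 (vertex 4)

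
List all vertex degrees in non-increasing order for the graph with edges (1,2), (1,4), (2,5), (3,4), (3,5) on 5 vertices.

Step 1: Count edges incident to each vertex:
  deg(1) = 2 (neighbors: 2, 4)
  deg(2) = 2 (neighbors: 1, 5)
  deg(3) = 2 (neighbors: 4, 5)
  deg(4) = 2 (neighbors: 1, 3)
  deg(5) = 2 (neighbors: 2, 3)

Step 2: Sort degrees in non-increasing order:
  Degrees: [2, 2, 2, 2, 2] -> sorted: [2, 2, 2, 2, 2]

Degree sequence: [2, 2, 2, 2, 2]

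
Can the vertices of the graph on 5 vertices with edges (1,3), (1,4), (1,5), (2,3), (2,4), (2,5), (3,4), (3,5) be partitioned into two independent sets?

Step 1: Attempt 2-coloring using BFS:
  Start at vertex 1, assign color 0
  Color vertex 3 with color 1 (neighbor of 1)
  Color vertex 4 with color 1 (neighbor of 1)
  Color vertex 5 with color 1 (neighbor of 1)
  Color vertex 2 with color 0 (neighbor of 3)

Step 2: Conflict found! Vertices 3 and 4 are adjacent but have the same color.
This means the graph contains an odd cycle.

The graph is NOT bipartite.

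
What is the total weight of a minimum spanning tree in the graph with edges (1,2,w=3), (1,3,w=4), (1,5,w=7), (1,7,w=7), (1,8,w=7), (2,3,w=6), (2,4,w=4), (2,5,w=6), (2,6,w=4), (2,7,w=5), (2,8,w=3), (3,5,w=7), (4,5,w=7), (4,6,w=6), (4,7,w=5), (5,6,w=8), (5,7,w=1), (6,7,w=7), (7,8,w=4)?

Apply Kruskal's algorithm (sort edges by weight, add if no cycle):

Sorted edges by weight:
  (5,7) w=1
  (1,2) w=3
  (2,8) w=3
  (1,3) w=4
  (2,4) w=4
  (2,6) w=4
  (7,8) w=4
  (2,7) w=5
  (4,7) w=5
  (2,3) w=6
  (2,5) w=6
  (4,6) w=6
  (1,8) w=7
  (1,5) w=7
  (1,7) w=7
  (3,5) w=7
  (4,5) w=7
  (6,7) w=7
  (5,6) w=8

Add edge (5,7) w=1 -- no cycle. Running total: 1
Add edge (1,2) w=3 -- no cycle. Running total: 4
Add edge (2,8) w=3 -- no cycle. Running total: 7
Add edge (1,3) w=4 -- no cycle. Running total: 11
Add edge (2,4) w=4 -- no cycle. Running total: 15
Add edge (2,6) w=4 -- no cycle. Running total: 19
Add edge (7,8) w=4 -- no cycle. Running total: 23

MST edges: (5,7,w=1), (1,2,w=3), (2,8,w=3), (1,3,w=4), (2,4,w=4), (2,6,w=4), (7,8,w=4)
Total MST weight: 1 + 3 + 3 + 4 + 4 + 4 + 4 = 23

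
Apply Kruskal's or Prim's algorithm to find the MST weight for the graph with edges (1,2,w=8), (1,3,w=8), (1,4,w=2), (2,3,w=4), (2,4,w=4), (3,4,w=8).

Apply Kruskal's algorithm (sort edges by weight, add if no cycle):

Sorted edges by weight:
  (1,4) w=2
  (2,3) w=4
  (2,4) w=4
  (1,3) w=8
  (1,2) w=8
  (3,4) w=8

Add edge (1,4) w=2 -- no cycle. Running total: 2
Add edge (2,3) w=4 -- no cycle. Running total: 6
Add edge (2,4) w=4 -- no cycle. Running total: 10

MST edges: (1,4,w=2), (2,3,w=4), (2,4,w=4)
Total MST weight: 2 + 4 + 4 = 10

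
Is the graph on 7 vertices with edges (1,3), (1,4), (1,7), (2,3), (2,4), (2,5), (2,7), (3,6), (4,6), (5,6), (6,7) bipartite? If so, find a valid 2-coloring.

Step 1: Attempt 2-coloring using BFS:
  Start at vertex 1, assign color 0
  Color vertex 3 with color 1 (neighbor of 1)
  Color vertex 4 with color 1 (neighbor of 1)
  Color vertex 7 with color 1 (neighbor of 1)
  Color vertex 2 with color 0 (neighbor of 3)
  Color vertex 6 with color 0 (neighbor of 3)
  Color vertex 5 with color 1 (neighbor of 2)

Step 2: 2-coloring succeeded. No conflicts found.
  Set A (color 0): {1, 2, 6}
  Set B (color 1): {3, 4, 5, 7}

The graph is bipartite with partition {1, 2, 6}, {3, 4, 5, 7}.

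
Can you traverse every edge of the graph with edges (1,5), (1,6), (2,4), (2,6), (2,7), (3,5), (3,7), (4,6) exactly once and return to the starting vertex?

Step 1: Find the degree of each vertex:
  deg(1) = 2
  deg(2) = 3
  deg(3) = 2
  deg(4) = 2
  deg(5) = 2
  deg(6) = 3
  deg(7) = 2

Step 2: Count vertices with odd degree:
  Odd-degree vertices: 2, 6 (2 total)

Step 3: Apply Euler's theorem:
  - Eulerian circuit exists iff graph is connected and all vertices have even degree
  - Eulerian path exists iff graph is connected and has 0 or 2 odd-degree vertices

Graph is connected with exactly 2 odd-degree vertices (2, 6).
Eulerian path exists (starting and ending at the odd-degree vertices), but no Eulerian circuit.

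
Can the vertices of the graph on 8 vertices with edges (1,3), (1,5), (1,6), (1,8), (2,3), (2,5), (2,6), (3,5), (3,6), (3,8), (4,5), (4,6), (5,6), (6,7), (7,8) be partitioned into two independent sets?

Step 1: Attempt 2-coloring using BFS:
  Start at vertex 1, assign color 0
  Color vertex 3 with color 1 (neighbor of 1)
  Color vertex 5 with color 1 (neighbor of 1)
  Color vertex 6 with color 1 (neighbor of 1)
  Color vertex 8 with color 1 (neighbor of 1)
  Color vertex 2 with color 0 (neighbor of 3)

Step 2: Conflict found! Vertices 3 and 5 are adjacent but have the same color.
This means the graph contains an odd cycle.

The graph is NOT bipartite.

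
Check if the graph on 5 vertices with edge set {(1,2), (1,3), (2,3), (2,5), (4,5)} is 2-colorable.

Step 1: Attempt 2-coloring using BFS:
  Start at vertex 1, assign color 0
  Color vertex 2 with color 1 (neighbor of 1)
  Color vertex 3 with color 1 (neighbor of 1)

Step 2: Conflict found! Vertices 2 and 3 are adjacent but have the same color.
This means the graph contains an odd cycle.

The graph is NOT bipartite.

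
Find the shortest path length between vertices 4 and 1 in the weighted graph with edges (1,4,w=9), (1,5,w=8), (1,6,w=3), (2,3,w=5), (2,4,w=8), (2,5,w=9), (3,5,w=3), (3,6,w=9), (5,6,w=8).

Step 1: Build adjacency list with weights:
  1: 4(w=9), 5(w=8), 6(w=3)
  2: 3(w=5), 4(w=8), 5(w=9)
  3: 2(w=5), 5(w=3), 6(w=9)
  4: 1(w=9), 2(w=8)
  5: 1(w=8), 2(w=9), 3(w=3), 6(w=8)
  6: 1(w=3), 3(w=9), 5(w=8)

Step 2: Apply Dijkstra's algorithm from vertex 4:
  Visit vertex 4 (distance=0)
    Update dist[1] = 9
    Update dist[2] = 8
  Visit vertex 2 (distance=8)
    Update dist[3] = 13
    Update dist[5] = 17
  Visit vertex 1 (distance=9)
    Update dist[6] = 12

Step 3: Shortest path: 4 -> 1
Total weight: 9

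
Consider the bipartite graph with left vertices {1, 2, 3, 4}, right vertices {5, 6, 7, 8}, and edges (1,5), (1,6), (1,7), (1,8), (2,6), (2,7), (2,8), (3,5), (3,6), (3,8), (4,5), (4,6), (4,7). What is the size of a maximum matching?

Step 1: List the neighbors of each left vertex:
  1: 5, 6, 7, 8
  2: 6, 7, 8
  3: 5, 6, 8
  4: 5, 6, 7

Step 2: Greedily match left vertices, then look for augmenting paths:
  Match 1 -- 5
  Match 2 -- 6
  Match 3 -- 8
  Match 4 -- 7
  No augmenting path remains.

Step 3: Verify this is maximum:
  Matching size 4 = min(|L|, |R|) = min(4, 4), which is an upper bound, so this matching is maximum.

Maximum matching: {(1,5), (2,6), (3,8), (4,7)}
Size: 4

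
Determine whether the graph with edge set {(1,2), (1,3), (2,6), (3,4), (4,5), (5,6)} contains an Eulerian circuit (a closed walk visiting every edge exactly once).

Step 1: Find the degree of each vertex:
  deg(1) = 2
  deg(2) = 2
  deg(3) = 2
  deg(4) = 2
  deg(5) = 2
  deg(6) = 2

Step 2: Count vertices with odd degree:
  All vertices have even degree (0 odd-degree vertices)

Step 3: Apply Euler's theorem:
  - Eulerian circuit exists iff graph is connected and all vertices have even degree
  - Eulerian path exists iff graph is connected and has 0 or 2 odd-degree vertices

Graph is connected with 0 odd-degree vertices.
Both Eulerian circuit and Eulerian path exist.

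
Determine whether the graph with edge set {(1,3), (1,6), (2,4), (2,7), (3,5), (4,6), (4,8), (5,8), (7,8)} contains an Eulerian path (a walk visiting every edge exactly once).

Step 1: Find the degree of each vertex:
  deg(1) = 2
  deg(2) = 2
  deg(3) = 2
  deg(4) = 3
  deg(5) = 2
  deg(6) = 2
  deg(7) = 2
  deg(8) = 3

Step 2: Count vertices with odd degree:
  Odd-degree vertices: 4, 8 (2 total)

Step 3: Apply Euler's theorem:
  - Eulerian circuit exists iff graph is connected and all vertices have even degree
  - Eulerian path exists iff graph is connected and has 0 or 2 odd-degree vertices

Graph is connected with exactly 2 odd-degree vertices (4, 8).
Eulerian path exists (starting and ending at the odd-degree vertices), but no Eulerian circuit.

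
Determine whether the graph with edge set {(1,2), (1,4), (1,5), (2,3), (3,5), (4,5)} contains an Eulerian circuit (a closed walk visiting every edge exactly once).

Step 1: Find the degree of each vertex:
  deg(1) = 3
  deg(2) = 2
  deg(3) = 2
  deg(4) = 2
  deg(5) = 3

Step 2: Count vertices with odd degree:
  Odd-degree vertices: 1, 5 (2 total)

Step 3: Apply Euler's theorem:
  - Eulerian circuit exists iff graph is connected and all vertices have even degree
  - Eulerian path exists iff graph is connected and has 0 or 2 odd-degree vertices

Graph is connected with exactly 2 odd-degree vertices (1, 5).
Eulerian path exists (starting and ending at the odd-degree vertices), but no Eulerian circuit.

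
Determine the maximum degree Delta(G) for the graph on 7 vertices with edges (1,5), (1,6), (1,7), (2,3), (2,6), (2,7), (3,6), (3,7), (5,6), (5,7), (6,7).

Step 1: Count edges incident to each vertex:
  deg(1) = 3 (neighbors: 5, 6, 7)
  deg(2) = 3 (neighbors: 3, 6, 7)
  deg(3) = 3 (neighbors: 2, 6, 7)
  deg(4) = 0 (neighbors: none)
  deg(5) = 3 (neighbors: 1, 6, 7)
  deg(6) = 5 (neighbors: 1, 2, 3, 5, 7)
  deg(7) = 5 (neighbors: 1, 2, 3, 5, 6)

Step 2: Find maximum:
  max(3, 3, 3, 0, 3, 5, 5) = 5 (vertex 6)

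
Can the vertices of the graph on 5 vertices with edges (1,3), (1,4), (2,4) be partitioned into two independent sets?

Step 1: Attempt 2-coloring using BFS:
  Start at vertex 1, assign color 0
  Color vertex 3 with color 1 (neighbor of 1)
  Color vertex 4 with color 1 (neighbor of 1)
  Color vertex 2 with color 0 (neighbor of 4)
  Start new component at vertex 5, assign color 0

Step 2: 2-coloring succeeded. No conflicts found.
  Set A (color 0): {1, 2, 5}
  Set B (color 1): {3, 4}

The graph is bipartite with partition {1, 2, 5}, {3, 4}.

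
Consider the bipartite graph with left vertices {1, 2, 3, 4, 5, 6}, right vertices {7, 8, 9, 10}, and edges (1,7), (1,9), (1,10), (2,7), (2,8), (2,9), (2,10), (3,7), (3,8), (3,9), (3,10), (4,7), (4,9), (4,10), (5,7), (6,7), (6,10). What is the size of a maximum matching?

Step 1: List the neighbors of each left vertex:
  1: 7, 9, 10
  2: 7, 8, 9, 10
  3: 7, 8, 9, 10
  4: 7, 9, 10
  5: 7
  6: 7, 10

Step 2: Greedily match left vertices, then look for augmenting paths:
  Match 1 -- 7
  Match 2 -- 8
  Match 3 -- 9
  Match 4 -- 10
  No augmenting path remains.

Step 3: Verify this is maximum:
  Matching size 4 = min(|L|, |R|) = min(6, 4), which is an upper bound, so this matching is maximum.

Maximum matching: {(1,7), (2,8), (3,9), (4,10)}
Size: 4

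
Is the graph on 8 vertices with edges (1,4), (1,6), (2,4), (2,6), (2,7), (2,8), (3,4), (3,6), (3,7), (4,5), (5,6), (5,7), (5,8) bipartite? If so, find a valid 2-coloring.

Step 1: Attempt 2-coloring using BFS:
  Start at vertex 1, assign color 0
  Color vertex 4 with color 1 (neighbor of 1)
  Color vertex 6 with color 1 (neighbor of 1)
  Color vertex 2 with color 0 (neighbor of 4)
  Color vertex 3 with color 0 (neighbor of 4)
  Color vertex 5 with color 0 (neighbor of 4)
  Color vertex 7 with color 1 (neighbor of 2)
  Color vertex 8 with color 1 (neighbor of 2)

Step 2: 2-coloring succeeded. No conflicts found.
  Set A (color 0): {1, 2, 3, 5}
  Set B (color 1): {4, 6, 7, 8}

The graph is bipartite with partition {1, 2, 3, 5}, {4, 6, 7, 8}.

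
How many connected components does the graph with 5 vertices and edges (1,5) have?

Step 1: Build adjacency list from edges:
  1: 5
  2: (none)
  3: (none)
  4: (none)
  5: 1

Step 2: Run BFS/DFS from vertex 1:
  Visited: {1, 5}
  Reached 2 of 5 vertices

Step 3: Only 2 of 5 vertices reached. Graph is disconnected.
Connected components: {1, 5}, {2}, {3}, {4}
Number of connected components: 4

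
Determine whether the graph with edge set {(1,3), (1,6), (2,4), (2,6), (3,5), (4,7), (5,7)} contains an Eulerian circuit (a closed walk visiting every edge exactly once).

Step 1: Find the degree of each vertex:
  deg(1) = 2
  deg(2) = 2
  deg(3) = 2
  deg(4) = 2
  deg(5) = 2
  deg(6) = 2
  deg(7) = 2

Step 2: Count vertices with odd degree:
  All vertices have even degree (0 odd-degree vertices)

Step 3: Apply Euler's theorem:
  - Eulerian circuit exists iff graph is connected and all vertices have even degree
  - Eulerian path exists iff graph is connected and has 0 or 2 odd-degree vertices

Graph is connected with 0 odd-degree vertices.
Both Eulerian circuit and Eulerian path exist.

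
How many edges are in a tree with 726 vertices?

A tree on n vertices always has exactly n - 1 edges.
For n = 726: edges = 726 - 1 = 725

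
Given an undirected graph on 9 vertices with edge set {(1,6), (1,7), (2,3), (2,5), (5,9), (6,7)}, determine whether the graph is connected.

Step 1: Build adjacency list from edges:
  1: 6, 7
  2: 3, 5
  3: 2
  4: (none)
  5: 2, 9
  6: 1, 7
  7: 1, 6
  8: (none)
  9: 5

Step 2: Run BFS/DFS from vertex 1:
  Visited: {1, 6, 7}
  Reached 3 of 9 vertices

Step 3: Only 3 of 9 vertices reached. Graph is disconnected.
Connected components: {1, 6, 7}, {2, 3, 5, 9}, {4}, {8}
Answer: No, the graph is not connected (4 components).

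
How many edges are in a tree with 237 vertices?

A tree on n vertices always has exactly n - 1 edges.
For n = 237: edges = 237 - 1 = 236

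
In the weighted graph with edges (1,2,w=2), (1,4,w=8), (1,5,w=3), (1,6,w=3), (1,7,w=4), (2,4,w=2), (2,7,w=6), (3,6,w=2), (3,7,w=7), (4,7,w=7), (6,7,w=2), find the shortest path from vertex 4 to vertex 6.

Step 1: Build adjacency list with weights:
  1: 2(w=2), 4(w=8), 5(w=3), 6(w=3), 7(w=4)
  2: 1(w=2), 4(w=2), 7(w=6)
  3: 6(w=2), 7(w=7)
  4: 1(w=8), 2(w=2), 7(w=7)
  5: 1(w=3)
  6: 1(w=3), 3(w=2), 7(w=2)
  7: 1(w=4), 2(w=6), 3(w=7), 4(w=7), 6(w=2)

Step 2: Apply Dijkstra's algorithm from vertex 4:
  Visit vertex 4 (distance=0)
    Update dist[1] = 8
    Update dist[2] = 2
    Update dist[7] = 7
  Visit vertex 2 (distance=2)
    Update dist[1] = 4
  Visit vertex 1 (distance=4)
    Update dist[5] = 7
    Update dist[6] = 7
  Visit vertex 5 (distance=7)
  Visit vertex 6 (distance=7)
    Update dist[3] = 9

Step 3: Shortest path: 4 -> 2 -> 1 -> 6
Total weight: 2 + 2 + 3 = 7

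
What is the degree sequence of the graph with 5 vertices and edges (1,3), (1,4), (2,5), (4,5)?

Step 1: Count edges incident to each vertex:
  deg(1) = 2 (neighbors: 3, 4)
  deg(2) = 1 (neighbors: 5)
  deg(3) = 1 (neighbors: 1)
  deg(4) = 2 (neighbors: 1, 5)
  deg(5) = 2 (neighbors: 2, 4)

Step 2: Sort degrees in non-increasing order:
  Degrees: [2, 1, 1, 2, 2] -> sorted: [2, 2, 2, 1, 1]

Degree sequence: [2, 2, 2, 1, 1]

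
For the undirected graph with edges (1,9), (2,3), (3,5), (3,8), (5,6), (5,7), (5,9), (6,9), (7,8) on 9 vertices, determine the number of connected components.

Step 1: Build adjacency list from edges:
  1: 9
  2: 3
  3: 2, 5, 8
  4: (none)
  5: 3, 6, 7, 9
  6: 5, 9
  7: 5, 8
  8: 3, 7
  9: 1, 5, 6

Step 2: Run BFS/DFS from vertex 1:
  Visited: {1, 9, 5, 6, 3, 7, 2, 8}
  Reached 8 of 9 vertices

Step 3: Only 8 of 9 vertices reached. Graph is disconnected.
Connected components: {1, 2, 3, 5, 6, 7, 8, 9}, {4}
Number of connected components: 2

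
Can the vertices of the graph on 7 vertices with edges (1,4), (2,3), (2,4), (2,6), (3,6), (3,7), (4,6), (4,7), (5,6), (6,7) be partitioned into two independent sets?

Step 1: Attempt 2-coloring using BFS:
  Start at vertex 1, assign color 0
  Color vertex 4 with color 1 (neighbor of 1)
  Color vertex 2 with color 0 (neighbor of 4)
  Color vertex 6 with color 0 (neighbor of 4)
  Color vertex 7 with color 0 (neighbor of 4)
  Color vertex 3 with color 1 (neighbor of 2)

Step 2: Conflict found! Vertices 2 and 6 are adjacent but have the same color.
This means the graph contains an odd cycle.

The graph is NOT bipartite.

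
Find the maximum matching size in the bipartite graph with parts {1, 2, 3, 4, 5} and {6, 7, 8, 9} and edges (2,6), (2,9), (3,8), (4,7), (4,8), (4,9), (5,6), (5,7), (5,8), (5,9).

Step 1: List the neighbors of each left vertex:
  1: (none)
  2: 6, 9
  3: 8
  4: 7, 8, 9
  5: 6, 7, 8, 9

Step 2: Greedily match left vertices, then look for augmenting paths:
  Match 2 -- 6
  Match 3 -- 8
  Match 4 -- 7
  Match 5 -- 9
  No augmenting path remains.

Step 3: Verify this is maximum:
  Matching size 4 = min(|L|, |R|) = min(5, 4), which is an upper bound, so this matching is maximum.

Maximum matching: {(2,6), (3,8), (4,7), (5,9)}
Size: 4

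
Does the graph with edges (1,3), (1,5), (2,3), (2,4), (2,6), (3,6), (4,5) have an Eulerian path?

Step 1: Find the degree of each vertex:
  deg(1) = 2
  deg(2) = 3
  deg(3) = 3
  deg(4) = 2
  deg(5) = 2
  deg(6) = 2

Step 2: Count vertices with odd degree:
  Odd-degree vertices: 2, 3 (2 total)

Step 3: Apply Euler's theorem:
  - Eulerian circuit exists iff graph is connected and all vertices have even degree
  - Eulerian path exists iff graph is connected and has 0 or 2 odd-degree vertices

Graph is connected with exactly 2 odd-degree vertices (2, 3).
Eulerian path exists (starting and ending at the odd-degree vertices), but no Eulerian circuit.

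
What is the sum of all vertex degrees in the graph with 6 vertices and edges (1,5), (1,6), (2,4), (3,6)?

Step 1: Count edges incident to each vertex:
  deg(1) = 2 (neighbors: 5, 6)
  deg(2) = 1 (neighbors: 4)
  deg(3) = 1 (neighbors: 6)
  deg(4) = 1 (neighbors: 2)
  deg(5) = 1 (neighbors: 1)
  deg(6) = 2 (neighbors: 1, 3)

Step 2: Sum all degrees:
  2 + 1 + 1 + 1 + 1 + 2 = 8

Verification: sum of degrees = 2 * |E| = 2 * 4 = 8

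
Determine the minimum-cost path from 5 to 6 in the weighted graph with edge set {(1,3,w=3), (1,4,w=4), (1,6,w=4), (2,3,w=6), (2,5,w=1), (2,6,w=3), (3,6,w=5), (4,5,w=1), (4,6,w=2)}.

Step 1: Build adjacency list with weights:
  1: 3(w=3), 4(w=4), 6(w=4)
  2: 3(w=6), 5(w=1), 6(w=3)
  3: 1(w=3), 2(w=6), 6(w=5)
  4: 1(w=4), 5(w=1), 6(w=2)
  5: 2(w=1), 4(w=1)
  6: 1(w=4), 2(w=3), 3(w=5), 4(w=2)

Step 2: Apply Dijkstra's algorithm from vertex 5:
  Visit vertex 5 (distance=0)
    Update dist[2] = 1
    Update dist[4] = 1
  Visit vertex 2 (distance=1)
    Update dist[3] = 7
    Update dist[6] = 4
  Visit vertex 4 (distance=1)
    Update dist[1] = 5
    Update dist[6] = 3
  Visit vertex 6 (distance=3)

Step 3: Shortest path: 5 -> 4 -> 6
Total weight: 1 + 2 = 3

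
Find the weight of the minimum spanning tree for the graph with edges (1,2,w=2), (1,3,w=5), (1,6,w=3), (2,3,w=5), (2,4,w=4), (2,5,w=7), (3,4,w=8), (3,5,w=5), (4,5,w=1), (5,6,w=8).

Apply Kruskal's algorithm (sort edges by weight, add if no cycle):

Sorted edges by weight:
  (4,5) w=1
  (1,2) w=2
  (1,6) w=3
  (2,4) w=4
  (1,3) w=5
  (2,3) w=5
  (3,5) w=5
  (2,5) w=7
  (3,4) w=8
  (5,6) w=8

Add edge (4,5) w=1 -- no cycle. Running total: 1
Add edge (1,2) w=2 -- no cycle. Running total: 3
Add edge (1,6) w=3 -- no cycle. Running total: 6
Add edge (2,4) w=4 -- no cycle. Running total: 10
Add edge (1,3) w=5 -- no cycle. Running total: 15

MST edges: (4,5,w=1), (1,2,w=2), (1,6,w=3), (2,4,w=4), (1,3,w=5)
Total MST weight: 1 + 2 + 3 + 4 + 5 = 15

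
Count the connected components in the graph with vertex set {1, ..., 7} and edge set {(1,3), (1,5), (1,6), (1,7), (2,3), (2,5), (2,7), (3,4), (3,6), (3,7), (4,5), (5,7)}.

Step 1: Build adjacency list from edges:
  1: 3, 5, 6, 7
  2: 3, 5, 7
  3: 1, 2, 4, 6, 7
  4: 3, 5
  5: 1, 2, 4, 7
  6: 1, 3
  7: 1, 2, 3, 5

Step 2: Run BFS/DFS from vertex 1:
  Visited: {1, 3, 5, 6, 7, 2, 4}
  Reached 7 of 7 vertices

Step 3: All 7 vertices reached from vertex 1, so the graph is connected.
Number of connected components: 1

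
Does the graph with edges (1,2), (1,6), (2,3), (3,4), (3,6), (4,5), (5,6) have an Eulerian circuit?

Step 1: Find the degree of each vertex:
  deg(1) = 2
  deg(2) = 2
  deg(3) = 3
  deg(4) = 2
  deg(5) = 2
  deg(6) = 3

Step 2: Count vertices with odd degree:
  Odd-degree vertices: 3, 6 (2 total)

Step 3: Apply Euler's theorem:
  - Eulerian circuit exists iff graph is connected and all vertices have even degree
  - Eulerian path exists iff graph is connected and has 0 or 2 odd-degree vertices

Graph is connected with exactly 2 odd-degree vertices (3, 6).
Eulerian path exists (starting and ending at the odd-degree vertices), but no Eulerian circuit.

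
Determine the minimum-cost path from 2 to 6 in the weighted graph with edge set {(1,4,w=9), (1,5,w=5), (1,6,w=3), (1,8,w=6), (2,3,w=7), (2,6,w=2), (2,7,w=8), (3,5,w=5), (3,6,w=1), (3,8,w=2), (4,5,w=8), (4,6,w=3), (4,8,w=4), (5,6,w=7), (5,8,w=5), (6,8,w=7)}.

Step 1: Build adjacency list with weights:
  1: 4(w=9), 5(w=5), 6(w=3), 8(w=6)
  2: 3(w=7), 6(w=2), 7(w=8)
  3: 2(w=7), 5(w=5), 6(w=1), 8(w=2)
  4: 1(w=9), 5(w=8), 6(w=3), 8(w=4)
  5: 1(w=5), 3(w=5), 4(w=8), 6(w=7), 8(w=5)
  6: 1(w=3), 2(w=2), 3(w=1), 4(w=3), 5(w=7), 8(w=7)
  7: 2(w=8)
  8: 1(w=6), 3(w=2), 4(w=4), 5(w=5), 6(w=7)

Step 2: Apply Dijkstra's algorithm from vertex 2:
  Visit vertex 2 (distance=0)
    Update dist[3] = 7
    Update dist[6] = 2
    Update dist[7] = 8
  Visit vertex 6 (distance=2)
    Update dist[1] = 5
    Update dist[3] = 3
    Update dist[4] = 5
    Update dist[5] = 9
    Update dist[8] = 9

Step 3: Shortest path: 2 -> 6
Total weight: 2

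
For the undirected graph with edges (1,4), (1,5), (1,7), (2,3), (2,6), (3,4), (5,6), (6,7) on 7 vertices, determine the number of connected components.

Step 1: Build adjacency list from edges:
  1: 4, 5, 7
  2: 3, 6
  3: 2, 4
  4: 1, 3
  5: 1, 6
  6: 2, 5, 7
  7: 1, 6

Step 2: Run BFS/DFS from vertex 1:
  Visited: {1, 4, 5, 7, 3, 6, 2}
  Reached 7 of 7 vertices

Step 3: All 7 vertices reached from vertex 1, so the graph is connected.
Number of connected components: 1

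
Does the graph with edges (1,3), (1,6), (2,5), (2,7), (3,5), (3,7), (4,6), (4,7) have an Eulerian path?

Step 1: Find the degree of each vertex:
  deg(1) = 2
  deg(2) = 2
  deg(3) = 3
  deg(4) = 2
  deg(5) = 2
  deg(6) = 2
  deg(7) = 3

Step 2: Count vertices with odd degree:
  Odd-degree vertices: 3, 7 (2 total)

Step 3: Apply Euler's theorem:
  - Eulerian circuit exists iff graph is connected and all vertices have even degree
  - Eulerian path exists iff graph is connected and has 0 or 2 odd-degree vertices

Graph is connected with exactly 2 odd-degree vertices (3, 7).
Eulerian path exists (starting and ending at the odd-degree vertices), but no Eulerian circuit.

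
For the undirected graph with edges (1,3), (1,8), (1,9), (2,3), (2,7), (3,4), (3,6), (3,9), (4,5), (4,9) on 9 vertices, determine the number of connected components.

Step 1: Build adjacency list from edges:
  1: 3, 8, 9
  2: 3, 7
  3: 1, 2, 4, 6, 9
  4: 3, 5, 9
  5: 4
  6: 3
  7: 2
  8: 1
  9: 1, 3, 4

Step 2: Run BFS/DFS from vertex 1:
  Visited: {1, 3, 8, 9, 2, 4, 6, 7, 5}
  Reached 9 of 9 vertices

Step 3: All 9 vertices reached from vertex 1, so the graph is connected.
Number of connected components: 1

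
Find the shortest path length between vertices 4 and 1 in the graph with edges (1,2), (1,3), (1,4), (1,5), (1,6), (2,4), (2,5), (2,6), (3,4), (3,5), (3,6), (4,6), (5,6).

Step 1: Build adjacency list:
  1: 2, 3, 4, 5, 6
  2: 1, 4, 5, 6
  3: 1, 4, 5, 6
  4: 1, 2, 3, 6
  5: 1, 2, 3, 6
  6: 1, 2, 3, 4, 5

Step 2: BFS from vertex 4 to find shortest path to 1:
  vertex 1 reached at distance 1

Step 3: Shortest path: 4 -> 1
Path length: 1 edge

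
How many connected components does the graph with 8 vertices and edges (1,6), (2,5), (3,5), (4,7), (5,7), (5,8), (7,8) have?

Step 1: Build adjacency list from edges:
  1: 6
  2: 5
  3: 5
  4: 7
  5: 2, 3, 7, 8
  6: 1
  7: 4, 5, 8
  8: 5, 7

Step 2: Run BFS/DFS from vertex 1:
  Visited: {1, 6}
  Reached 2 of 8 vertices

Step 3: Only 2 of 8 vertices reached. Graph is disconnected.
Connected components: {1, 6}, {2, 3, 4, 5, 7, 8}
Number of connected components: 2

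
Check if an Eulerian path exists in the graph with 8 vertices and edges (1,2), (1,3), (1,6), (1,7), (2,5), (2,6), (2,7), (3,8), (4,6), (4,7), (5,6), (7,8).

Step 1: Find the degree of each vertex:
  deg(1) = 4
  deg(2) = 4
  deg(3) = 2
  deg(4) = 2
  deg(5) = 2
  deg(6) = 4
  deg(7) = 4
  deg(8) = 2

Step 2: Count vertices with odd degree:
  All vertices have even degree (0 odd-degree vertices)

Step 3: Apply Euler's theorem:
  - Eulerian circuit exists iff graph is connected and all vertices have even degree
  - Eulerian path exists iff graph is connected and has 0 or 2 odd-degree vertices

Graph is connected with 0 odd-degree vertices.
Both Eulerian circuit and Eulerian path exist.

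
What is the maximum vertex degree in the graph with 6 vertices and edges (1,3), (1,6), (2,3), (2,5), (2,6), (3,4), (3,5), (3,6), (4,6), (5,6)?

Step 1: Count edges incident to each vertex:
  deg(1) = 2 (neighbors: 3, 6)
  deg(2) = 3 (neighbors: 3, 5, 6)
  deg(3) = 5 (neighbors: 1, 2, 4, 5, 6)
  deg(4) = 2 (neighbors: 3, 6)
  deg(5) = 3 (neighbors: 2, 3, 6)
  deg(6) = 5 (neighbors: 1, 2, 3, 4, 5)

Step 2: Find maximum:
  max(2, 3, 5, 2, 3, 5) = 5 (vertex 3)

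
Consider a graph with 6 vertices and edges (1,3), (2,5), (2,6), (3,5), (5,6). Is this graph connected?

Step 1: Build adjacency list from edges:
  1: 3
  2: 5, 6
  3: 1, 5
  4: (none)
  5: 2, 3, 6
  6: 2, 5

Step 2: Run BFS/DFS from vertex 1:
  Visited: {1, 3, 5, 2, 6}
  Reached 5 of 6 vertices

Step 3: Only 5 of 6 vertices reached. Graph is disconnected.
Connected components: {1, 2, 3, 5, 6}, {4}
Answer: No, the graph is not connected (2 components).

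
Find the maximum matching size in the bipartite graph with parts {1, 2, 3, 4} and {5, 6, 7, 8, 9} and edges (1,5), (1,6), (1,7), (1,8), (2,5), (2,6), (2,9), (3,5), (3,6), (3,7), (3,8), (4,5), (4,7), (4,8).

Step 1: List the neighbors of each left vertex:
  1: 5, 6, 7, 8
  2: 5, 6, 9
  3: 5, 6, 7, 8
  4: 5, 7, 8

Step 2: Greedily match left vertices, then look for augmenting paths:
  Match 1 -- 5
  Match 2 -- 6
  Match 3 -- 7
  Match 4 -- 8
  No augmenting path remains.

Step 3: Verify this is maximum:
  Matching size 4 = min(|L|, |R|) = min(4, 5), which is an upper bound, so this matching is maximum.

Maximum matching: {(1,5), (2,6), (3,7), (4,8)}
Size: 4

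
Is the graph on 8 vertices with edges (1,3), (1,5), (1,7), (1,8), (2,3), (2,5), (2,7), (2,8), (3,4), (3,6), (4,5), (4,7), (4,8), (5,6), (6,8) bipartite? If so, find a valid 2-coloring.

Step 1: Attempt 2-coloring using BFS:
  Start at vertex 1, assign color 0
  Color vertex 3 with color 1 (neighbor of 1)
  Color vertex 5 with color 1 (neighbor of 1)
  Color vertex 7 with color 1 (neighbor of 1)
  Color vertex 8 with color 1 (neighbor of 1)
  Color vertex 2 with color 0 (neighbor of 3)
  Color vertex 4 with color 0 (neighbor of 3)
  Color vertex 6 with color 0 (neighbor of 3)

Step 2: 2-coloring succeeded. No conflicts found.
  Set A (color 0): {1, 2, 4, 6}
  Set B (color 1): {3, 5, 7, 8}

The graph is bipartite with partition {1, 2, 4, 6}, {3, 5, 7, 8}.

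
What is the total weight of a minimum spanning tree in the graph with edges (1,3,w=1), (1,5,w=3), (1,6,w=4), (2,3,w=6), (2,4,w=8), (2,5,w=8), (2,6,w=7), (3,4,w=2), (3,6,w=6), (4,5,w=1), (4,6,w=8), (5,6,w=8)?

Apply Kruskal's algorithm (sort edges by weight, add if no cycle):

Sorted edges by weight:
  (1,3) w=1
  (4,5) w=1
  (3,4) w=2
  (1,5) w=3
  (1,6) w=4
  (2,3) w=6
  (3,6) w=6
  (2,6) w=7
  (2,5) w=8
  (2,4) w=8
  (4,6) w=8
  (5,6) w=8

Add edge (1,3) w=1 -- no cycle. Running total: 1
Add edge (4,5) w=1 -- no cycle. Running total: 2
Add edge (3,4) w=2 -- no cycle. Running total: 4
Skip edge (1,5) w=3 -- would create cycle
Add edge (1,6) w=4 -- no cycle. Running total: 8
Add edge (2,3) w=6 -- no cycle. Running total: 14

MST edges: (1,3,w=1), (4,5,w=1), (3,4,w=2), (1,6,w=4), (2,3,w=6)
Total MST weight: 1 + 1 + 2 + 4 + 6 = 14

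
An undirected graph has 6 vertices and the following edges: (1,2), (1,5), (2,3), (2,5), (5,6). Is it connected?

Step 1: Build adjacency list from edges:
  1: 2, 5
  2: 1, 3, 5
  3: 2
  4: (none)
  5: 1, 2, 6
  6: 5

Step 2: Run BFS/DFS from vertex 1:
  Visited: {1, 2, 5, 3, 6}
  Reached 5 of 6 vertices

Step 3: Only 5 of 6 vertices reached. Graph is disconnected.
Connected components: {1, 2, 3, 5, 6}, {4}
Answer: No, the graph is not connected (2 components).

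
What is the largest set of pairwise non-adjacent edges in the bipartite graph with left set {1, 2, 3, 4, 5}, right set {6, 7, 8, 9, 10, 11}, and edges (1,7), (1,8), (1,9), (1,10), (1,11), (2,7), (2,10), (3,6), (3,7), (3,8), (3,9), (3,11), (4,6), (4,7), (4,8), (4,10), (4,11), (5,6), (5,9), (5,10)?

Step 1: List the neighbors of each left vertex:
  1: 7, 8, 9, 10, 11
  2: 7, 10
  3: 6, 7, 8, 9, 11
  4: 6, 7, 8, 10, 11
  5: 6, 9, 10

Step 2: Greedily match left vertices, then look for augmenting paths:
  Match 1 -- 7
  Match 2 -- 10
  Match 3 -- 6
  Match 4 -- 8
  Match 5 -- 9
  No augmenting path remains.

Step 3: Verify this is maximum:
  Matching size 5 = min(|L|, |R|) = min(5, 6), which is an upper bound, so this matching is maximum.

Maximum matching: {(1,7), (2,10), (3,6), (4,8), (5,9)}
Size: 5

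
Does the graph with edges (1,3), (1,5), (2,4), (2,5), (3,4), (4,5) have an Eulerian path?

Step 1: Find the degree of each vertex:
  deg(1) = 2
  deg(2) = 2
  deg(3) = 2
  deg(4) = 3
  deg(5) = 3

Step 2: Count vertices with odd degree:
  Odd-degree vertices: 4, 5 (2 total)

Step 3: Apply Euler's theorem:
  - Eulerian circuit exists iff graph is connected and all vertices have even degree
  - Eulerian path exists iff graph is connected and has 0 or 2 odd-degree vertices

Graph is connected with exactly 2 odd-degree vertices (4, 5).
Eulerian path exists (starting and ending at the odd-degree vertices), but no Eulerian circuit.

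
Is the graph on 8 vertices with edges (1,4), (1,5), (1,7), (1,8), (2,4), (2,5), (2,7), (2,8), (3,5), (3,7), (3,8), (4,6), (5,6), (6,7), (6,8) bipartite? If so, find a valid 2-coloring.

Step 1: Attempt 2-coloring using BFS:
  Start at vertex 1, assign color 0
  Color vertex 4 with color 1 (neighbor of 1)
  Color vertex 5 with color 1 (neighbor of 1)
  Color vertex 7 with color 1 (neighbor of 1)
  Color vertex 8 with color 1 (neighbor of 1)
  Color vertex 2 with color 0 (neighbor of 4)
  Color vertex 6 with color 0 (neighbor of 4)
  Color vertex 3 with color 0 (neighbor of 5)

Step 2: 2-coloring succeeded. No conflicts found.
  Set A (color 0): {1, 2, 3, 6}
  Set B (color 1): {4, 5, 7, 8}

The graph is bipartite with partition {1, 2, 3, 6}, {4, 5, 7, 8}.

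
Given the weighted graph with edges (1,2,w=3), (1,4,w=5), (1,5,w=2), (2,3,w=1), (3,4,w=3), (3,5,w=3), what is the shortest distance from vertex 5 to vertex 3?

Step 1: Build adjacency list with weights:
  1: 2(w=3), 4(w=5), 5(w=2)
  2: 1(w=3), 3(w=1)
  3: 2(w=1), 4(w=3), 5(w=3)
  4: 1(w=5), 3(w=3)
  5: 1(w=2), 3(w=3)

Step 2: Apply Dijkstra's algorithm from vertex 5:
  Visit vertex 5 (distance=0)
    Update dist[1] = 2
    Update dist[3] = 3
  Visit vertex 1 (distance=2)
    Update dist[2] = 5
    Update dist[4] = 7
  Visit vertex 3 (distance=3)
    Update dist[2] = 4
    Update dist[4] = 6

Step 3: Shortest path: 5 -> 3
Total weight: 3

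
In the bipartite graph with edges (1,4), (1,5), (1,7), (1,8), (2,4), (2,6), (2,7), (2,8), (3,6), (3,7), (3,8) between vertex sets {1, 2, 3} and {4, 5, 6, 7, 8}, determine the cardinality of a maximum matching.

Step 1: List the neighbors of each left vertex:
  1: 4, 5, 7, 8
  2: 4, 6, 7, 8
  3: 6, 7, 8

Step 2: Greedily match left vertices, then look for augmenting paths:
  Match 1 -- 4
  Match 2 -- 6
  Match 3 -- 7
  No augmenting path remains.

Step 3: Verify this is maximum:
  Matching size 3 = min(|L|, |R|) = min(3, 5), which is an upper bound, so this matching is maximum.

Maximum matching: {(1,4), (2,6), (3,7)}
Size: 3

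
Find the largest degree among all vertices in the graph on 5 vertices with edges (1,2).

Step 1: Count edges incident to each vertex:
  deg(1) = 1 (neighbors: 2)
  deg(2) = 1 (neighbors: 1)
  deg(3) = 0 (neighbors: none)
  deg(4) = 0 (neighbors: none)
  deg(5) = 0 (neighbors: none)

Step 2: Find maximum:
  max(1, 1, 0, 0, 0) = 1 (vertex 1)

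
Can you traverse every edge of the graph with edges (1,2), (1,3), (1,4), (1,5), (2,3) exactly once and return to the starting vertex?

Step 1: Find the degree of each vertex:
  deg(1) = 4
  deg(2) = 2
  deg(3) = 2
  deg(4) = 1
  deg(5) = 1

Step 2: Count vertices with odd degree:
  Odd-degree vertices: 4, 5 (2 total)

Step 3: Apply Euler's theorem:
  - Eulerian circuit exists iff graph is connected and all vertices have even degree
  - Eulerian path exists iff graph is connected and has 0 or 2 odd-degree vertices

Graph is connected with exactly 2 odd-degree vertices (4, 5).
Eulerian path exists (starting and ending at the odd-degree vertices), but no Eulerian circuit.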